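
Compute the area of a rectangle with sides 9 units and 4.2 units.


Shape: rectangle
Length l = 9 units, Width w = 4.2 units
Formula: A = l * w
A = 9 * 4.2
A = 37.8
37.8 units^2


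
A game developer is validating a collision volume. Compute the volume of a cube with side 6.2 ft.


Shape: cube
Side s = 6.2 ft
Formula: V = s^3
V = 6.2 * 6.2 * 6.2
V = 38.44 * 6.2
V = 238.328
238.328 ft^3


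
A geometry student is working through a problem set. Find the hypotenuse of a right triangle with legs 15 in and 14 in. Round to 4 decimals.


Shape: right triangle
Legs a = 15 in, b = 14 in
Formula: c = sqrt(a^2 + b^2)
a^2 = 225, b^2 = 196
a^2 + b^2 = 421
c = sqrt(421)
c = 20.5183
20.5183 in


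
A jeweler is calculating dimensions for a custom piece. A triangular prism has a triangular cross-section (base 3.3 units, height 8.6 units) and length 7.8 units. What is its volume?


Shape: triangular prism
Triangle base = 3.3 units, triangle height = 8.6 units, prism length L = 7.8 units
Formula: V = (1/2 * b * h_tri) * L
Cross-section area = 0.5 * 3.3 * 8.6 = 14.19
V = 14.19 * 7.8
V = 110.682
110.682 units^3


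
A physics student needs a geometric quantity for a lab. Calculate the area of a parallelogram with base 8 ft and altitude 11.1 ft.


Shape: parallelogram
Base b = 8 ft, Height h = 11.1 ft
Formula: A = b * h
A = 8 * 11.1
A = 88.8
88.8 ft^2


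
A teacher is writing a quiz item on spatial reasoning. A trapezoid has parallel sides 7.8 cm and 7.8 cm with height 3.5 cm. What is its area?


Shape: trapezoid
Parallel sides a = 7.8 cm, b = 7.8 cm; Height h = 3.5 cm
Formula: A = (a + b) * h / 2
a + b = 7.8 + 7.8 = 15.6
A = 15.6 * 3.5 / 2
A = 54.6 / 2
A = 27.3
27.3 cm^2


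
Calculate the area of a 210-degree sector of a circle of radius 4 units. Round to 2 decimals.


Shape: circular sector
Radius r = 4 units, Angle = 210 degrees
Formula: A = (angle/360) * pi * r^2
r^2 = 16
Fraction of circle = 210/360
A = (210/360) * pi * 16
A = 9.333333 * pi
A = 29.32
29.32 units^2


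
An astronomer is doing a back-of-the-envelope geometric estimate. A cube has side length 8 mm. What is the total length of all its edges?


Shape: cube
Side s = 8 mm
A cube has 12 edges, all equal.
Formula: total edge length = 12 * s
Total = 12 * 8
Total = 96
96 mm


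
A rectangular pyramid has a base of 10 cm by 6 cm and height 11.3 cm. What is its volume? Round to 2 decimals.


Shape: rectangular pyramid
Base: 10 cm x 6 cm, Height h = 11.3 cm
Formula: V = (1/3) * base_area * h
base_area = 10 * 6 = 60
base_area * h = 60 * 11.3 = 678
V = 678 / 3
V = 226
226 cm^3


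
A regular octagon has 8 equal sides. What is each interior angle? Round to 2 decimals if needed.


Shape: regular octagon (8 sides)
Formula: interior angle = (n - 2) * 180 / n
(n - 2) = 6
(n - 2) * 180 = 1080
angle = 1080 / 8
angle = 135
135 degrees


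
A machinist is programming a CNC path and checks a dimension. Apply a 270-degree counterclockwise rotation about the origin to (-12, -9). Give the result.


Transformation: rotation about the origin
Original point: (-12, -9)
Rule for 270 deg counterclockwise: (x, y) -> (y, -x)
Apply: (-12, -9) -> (-9, 12)
(-9, 12)


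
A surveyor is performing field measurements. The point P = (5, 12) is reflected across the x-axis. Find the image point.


Transformation: reflection
Original point: (5, 12)
Rule for reflection over the x-axis: (x, y) -> (x, -y)
Apply: (5, 12) -> (5, -12)
(5, -12)


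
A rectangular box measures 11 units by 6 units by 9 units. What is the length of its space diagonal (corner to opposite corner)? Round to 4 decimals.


Shape: rectangular box (space diagonal)
l = 11 units, w = 6 units, h = 9 units
Visualize: the diagonal of the base, then a right triangle with that diagonal and the height.
Formula: d = sqrt(l^2 + w^2 + h^2)
l^2 + w^2 + h^2 = 121 + 36 + 81 = 238
d = sqrt(238)
d = 15.4272
15.4272 units


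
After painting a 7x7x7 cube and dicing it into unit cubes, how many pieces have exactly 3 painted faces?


Large cube: 7 x 7 x 7, cut into unit cubes.
Cubes with 3 painted faces are at the corners. A cube always has 8 corners.
Count = 8
8 unit cubes


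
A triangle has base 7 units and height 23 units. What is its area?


Shape: triangle
Base b = 7 units, Height h = 23 units
Formula: A = (1/2) * b * h
A = 0.5 * 7 * 23
A = 0.5 * 161
A = 80.5
80.5 units^2


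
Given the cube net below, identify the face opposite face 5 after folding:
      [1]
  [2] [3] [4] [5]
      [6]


Net: cross layout. Take square 3 as the base (bottom).
Fold the four squares in the horizontal row up around 3: 2 -> left, 4 -> right, 5 wraps to the top.
Fold 1 and 6 up from 3: 1 -> back, 6 -> front.
Opposite pairs are therefore: (1, 6), (2, 4), (3, 5).
Face 5 is opposite face 3.
face 3


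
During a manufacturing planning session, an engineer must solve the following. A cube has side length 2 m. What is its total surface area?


Shape: cube
Side s = 2 m
A cube has 6 square faces.
Formula: SA = 6 * s^2
s^2 = 4
SA = 6 * 4
SA = 24
24 m^2


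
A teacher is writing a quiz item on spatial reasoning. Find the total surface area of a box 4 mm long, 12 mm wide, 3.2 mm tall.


Shape: rectangular prism
l = 4 mm, w = 12 mm, h = 3.2 mm
Formula: SA = 2(lw + lh + wh)
lw = 48, lh = 12.8, wh = 38.4
lw + lh + wh = 99.2
SA = 2 * 99.2
SA = 198.4
198.4 mm^2


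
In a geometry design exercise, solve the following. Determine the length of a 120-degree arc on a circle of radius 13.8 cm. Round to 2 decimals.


Shape: circular arc
Radius r = 13.8 cm, Angle = 120 degrees
Formula: L = (angle/360) * 2 * pi * r
2 * pi * r = 27.6 * pi
L = (120/360) * 27.6 * pi
L = 9.2 * pi
L = 28.9
28.9 cm


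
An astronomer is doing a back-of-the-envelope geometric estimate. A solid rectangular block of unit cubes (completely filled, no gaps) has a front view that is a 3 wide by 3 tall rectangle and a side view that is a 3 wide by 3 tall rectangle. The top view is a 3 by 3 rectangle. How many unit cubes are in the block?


Orthographic views of a solid rectangular block:
Front view 3 x 3 -> length = 3, height = 3
Side view 3 x 3 -> width = 3, height = 3 (consistent)
Top view 3 x 3 -> confirms length = 3, width = 3
The block is 3 x 3 x 3.
Total unit cubes = 3 * 3 * 3 = 27
27 unit cubes


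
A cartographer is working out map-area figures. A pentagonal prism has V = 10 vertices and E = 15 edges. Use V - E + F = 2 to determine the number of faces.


Polyhedron: pentagonal prism
Euler's formula for convex polyhedra: V - E + F = 2
Given: V = 10 vertices and E = 15 edges
Solve for F:
F = 2 + E - V = 2 + 15 - 10 = 7
7 faces


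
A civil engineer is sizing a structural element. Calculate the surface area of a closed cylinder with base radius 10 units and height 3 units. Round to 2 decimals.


Shape: closed cylinder
Radius r = 10 units, Height h = 3 units
Formula: SA = 2*pi*r^2 + 2*pi*r*h = 2*pi*r*(r + h)
r + h = 13
2 * r * (r + h) = 2 * 10 * 13 = 260
SA = 260 * pi
SA = 816.81
816.81 units^2


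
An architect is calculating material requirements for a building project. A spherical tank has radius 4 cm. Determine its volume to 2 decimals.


Shape: sphere
Radius r = 4 cm
Formula: V = (4/3) * pi * r^3
r^3 = 64
(4/3) * 64 = 85.333333
V = 85.333333 * pi
V = 268.08
268.08 cm^3


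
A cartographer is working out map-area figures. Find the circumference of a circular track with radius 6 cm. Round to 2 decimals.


Shape: circle
Radius r = 6 cm
Formula: C = 2 * pi * r
C = 2 * pi * 6
C = 12 * pi
C = 37.7
37.7 cm


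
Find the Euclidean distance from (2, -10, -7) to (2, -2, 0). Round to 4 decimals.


3D distance between two points
P1 = (2, -10, -7), P2 = (2, -2, 0)
Formula: d = sqrt((x2-x1)^2 + (y2-y1)^2 + (z2-z1)^2)
dx = 2 - 2 = 0
dy = -2 - -10 = 8
dz = 0 - -7 = 7
dx^2 + dy^2 + dz^2 = 0 + 64 + 49 = 113
d = sqrt(113)
d = 10.6301
10.6301 units


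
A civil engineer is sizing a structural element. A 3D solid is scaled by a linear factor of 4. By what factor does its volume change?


Linear scale factor k = 4
Rule: under a linear scaling by k, volumes scale by k^3.
k^3 = 4 * 4 * 4
k^3 = 16 * 4
k^3 = 64
Volume scales by a factor of 64.
64 (dimensionless)


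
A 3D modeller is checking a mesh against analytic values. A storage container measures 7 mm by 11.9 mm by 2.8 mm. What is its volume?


Shape: rectangular prism
l = 7 mm, w = 11.9 mm, h = 2.8 mm
Formula: V = l * w * h
V = 7 * 11.9 * 2.8
V = 83.3 * 2.8
V = 233.24
233.24 mm^3


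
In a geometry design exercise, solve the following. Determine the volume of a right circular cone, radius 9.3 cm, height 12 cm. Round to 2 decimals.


Shape: cone
Radius r = 9.3 cm, Height h = 12 cm
Formula: V = (1/3) * pi * r^2 * h
r^2 = 86.49
pi * r^2 * h = pi * 86.49 * 12 = 1037.88 * pi
V = 1037.88 * pi / 3
V = 1086.87
1086.87 cm^3


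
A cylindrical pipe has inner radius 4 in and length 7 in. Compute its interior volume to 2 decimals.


Shape: cylinder
Radius r = 4 in, Height h = 7 in
Formula: V = pi * r^2 * h
r^2 = 16
V = pi * 16 * 7
V = 112 * pi
V = 351.86
351.86 in^3


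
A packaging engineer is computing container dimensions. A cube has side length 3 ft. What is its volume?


Shape: cube
Side s = 3 ft
Formula: V = s^3
V = 3 * 3 * 3
V = 9 * 3
V = 27
27 ft^3


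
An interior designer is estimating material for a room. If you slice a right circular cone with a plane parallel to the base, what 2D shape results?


Solid: right circular cone
Cutting plane: parallel to the base
Visualize the intersection of the plane with the solid's surface.
The boundary of the cut region is a circle.
circle


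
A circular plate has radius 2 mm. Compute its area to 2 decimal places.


Shape: circle
Radius r = 2 mm
Formula: A = pi * r^2
r^2 = 2^2 = 4
A = pi * 4
A = 12.57
12.57 mm^2


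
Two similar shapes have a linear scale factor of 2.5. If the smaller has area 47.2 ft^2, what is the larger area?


Linear scale factor k = 2.5
Original area = 47.2 ft^2
Rule: under a linear scaling by k, areas scale by k^2.
k^2 = 2.5^2 = 6.25
New area = 47.2 * 6.25
New area = 295
295 ft^2


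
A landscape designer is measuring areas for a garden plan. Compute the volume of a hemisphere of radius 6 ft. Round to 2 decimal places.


Shape: hemisphere (half of a sphere)
Radius r = 6 ft
Formula: V = (1/2) * (4/3) * pi * r^3 = (2/3) * pi * r^3
r^3 = 216
(2/3) * 216 = 144
V = 144 * pi
V = 452.39
452.39 ft^3


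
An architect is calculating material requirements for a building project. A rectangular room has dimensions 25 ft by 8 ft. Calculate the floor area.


Shape: rectangle
Length l = 25 ft, Width w = 8 ft
Formula: A = l * w
A = 25 * 8
A = 200
200 ft^2


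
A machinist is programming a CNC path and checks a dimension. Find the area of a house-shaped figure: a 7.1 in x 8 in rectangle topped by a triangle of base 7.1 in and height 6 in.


Composite shape: rectangle + triangle
Rectangle area = 7.1 * 8 = 56.8
Triangle area = 0.5 * 7.1 * 6 = 21.3
Total = 56.8 + 21.3
Total = 78.1
78.1 in^2


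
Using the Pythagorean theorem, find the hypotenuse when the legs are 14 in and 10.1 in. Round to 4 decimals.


Shape: right triangle
Legs a = 14 in, b = 10.1 in
Formula: c = sqrt(a^2 + b^2)
a^2 = 196, b^2 = 102.01
a^2 + b^2 = 298.01
c = sqrt(298.01)
c = 17.263
17.263 in


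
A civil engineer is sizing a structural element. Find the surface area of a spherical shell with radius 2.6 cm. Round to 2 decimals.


Shape: sphere
Radius r = 2.6 cm
Formula: SA = 4 * pi * r^2
r^2 = 6.76
SA = 4 * pi * 6.76
SA = 27.04 * pi
SA = 84.95
84.95 cm^2


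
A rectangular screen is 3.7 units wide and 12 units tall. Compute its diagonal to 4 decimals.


Shape: rectangle (diagonal via Pythagoras)
Sides: 3.7 units and 12 units
Formula: d = sqrt(l^2 + w^2)
l^2 = 13.69, w^2 = 144
l^2 + w^2 = 157.69
d = sqrt(157.69)
d = 12.5575
12.5575 units


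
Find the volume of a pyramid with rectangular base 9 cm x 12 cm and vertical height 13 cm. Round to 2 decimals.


Shape: rectangular pyramid
Base: 9 cm x 12 cm, Height h = 13 cm
Formula: V = (1/3) * base_area * h
base_area = 9 * 12 = 108
base_area * h = 108 * 13 = 1404
V = 1404 / 3
V = 468
468 cm^3


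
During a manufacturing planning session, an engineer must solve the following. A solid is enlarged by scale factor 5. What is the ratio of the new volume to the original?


Linear scale factor k = 5
Rule: under a linear scaling by k, volumes scale by k^3.
k^3 = 5 * 5 * 5
k^3 = 25 * 5
k^3 = 125
Volume scales by a factor of 125.
125 (dimensionless)


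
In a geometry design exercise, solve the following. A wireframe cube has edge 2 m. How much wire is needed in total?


Shape: cube
Side s = 2 m
A cube has 12 edges, all equal.
Formula: total edge length = 12 * s
Total = 12 * 2
Total = 24
24 m


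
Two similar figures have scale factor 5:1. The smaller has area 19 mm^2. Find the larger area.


Linear scale factor k = 5
Original area = 19 mm^2
Rule: under a linear scaling by k, areas scale by k^2.
k^2 = 5^2 = 25
New area = 19 * 25
New area = 475
475 mm^2


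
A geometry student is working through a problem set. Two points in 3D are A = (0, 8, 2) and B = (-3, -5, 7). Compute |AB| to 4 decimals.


3D distance between two points
P1 = (0, 8, 2), P2 = (-3, -5, 7)
Formula: d = sqrt((x2-x1)^2 + (y2-y1)^2 + (z2-z1)^2)
dx = -3 - 0 = -3
dy = -5 - 8 = -13
dz = 7 - 2 = 5
dx^2 + dy^2 + dz^2 = 9 + 169 + 25 = 203
d = sqrt(203)
d = 14.2478
14.2478 units


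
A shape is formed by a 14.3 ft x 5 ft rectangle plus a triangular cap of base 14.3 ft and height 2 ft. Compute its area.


Composite shape: rectangle + triangle
Rectangle area = 14.3 * 5 = 71.5
Triangle area = 0.5 * 14.3 * 2 = 14.3
Total = 71.5 + 14.3
Total = 85.8
85.8 ft^2


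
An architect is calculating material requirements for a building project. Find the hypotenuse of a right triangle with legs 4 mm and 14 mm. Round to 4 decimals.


Shape: right triangle
Legs a = 4 mm, b = 14 mm
Formula: c = sqrt(a^2 + b^2)
a^2 = 16, b^2 = 196
a^2 + b^2 = 212
c = sqrt(212)
c = 14.5602
14.5602 mm


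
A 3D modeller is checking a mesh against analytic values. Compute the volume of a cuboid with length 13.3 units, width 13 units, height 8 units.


Shape: rectangular prism
l = 13.3 units, w = 13 units, h = 8 units
Formula: V = l * w * h
V = 13.3 * 13 * 8
V = 172.9 * 8
V = 1383.2
1383.2 units^3


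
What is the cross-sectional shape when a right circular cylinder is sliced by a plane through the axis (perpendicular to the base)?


Solid: right circular cylinder
Cutting plane: through the axis (perpendicular to the base)
Visualize the intersection of the plane with the solid's surface.
The boundary of the cut region is a rectangle.
rectangle


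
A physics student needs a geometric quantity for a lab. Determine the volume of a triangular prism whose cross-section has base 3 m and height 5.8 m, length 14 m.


Shape: triangular prism
Triangle base = 3 m, triangle height = 5.8 m, prism length L = 14 m
Formula: V = (1/2 * b * h_tri) * L
Cross-section area = 0.5 * 3 * 5.8 = 8.7
V = 8.7 * 14
V = 121.8
121.8 m^3


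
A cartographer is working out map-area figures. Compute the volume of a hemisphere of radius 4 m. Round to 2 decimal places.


Shape: hemisphere (half of a sphere)
Radius r = 4 m
Formula: V = (1/2) * (4/3) * pi * r^3 = (2/3) * pi * r^3
r^3 = 64
(2/3) * 64 = 42.666667
V = 42.666667 * pi
V = 134.04
134.04 m^3


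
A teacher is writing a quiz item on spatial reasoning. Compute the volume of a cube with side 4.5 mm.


Shape: cube
Side s = 4.5 mm
Formula: V = s^3
V = 4.5 * 4.5 * 4.5
V = 20.25 * 4.5
V = 91.125
91.125 mm^3


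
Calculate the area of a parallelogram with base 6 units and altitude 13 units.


Shape: parallelogram
Base b = 6 units, Height h = 13 units
Formula: A = b * h
A = 6 * 13
A = 78
78 units^2


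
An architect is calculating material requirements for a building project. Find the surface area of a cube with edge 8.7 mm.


Shape: cube
Side s = 8.7 mm
A cube has 6 square faces.
Formula: SA = 6 * s^2
s^2 = 75.69
SA = 6 * 75.69
SA = 454.14
454.14 mm^2


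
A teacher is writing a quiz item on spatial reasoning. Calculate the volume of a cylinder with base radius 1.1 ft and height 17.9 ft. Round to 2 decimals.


Shape: cylinder
Radius r = 1.1 ft, Height h = 17.9 ft
Formula: V = pi * r^2 * h
r^2 = 1.21
V = pi * 1.21 * 17.9
V = 21.659 * pi
V = 68.04
68.04 ft^3


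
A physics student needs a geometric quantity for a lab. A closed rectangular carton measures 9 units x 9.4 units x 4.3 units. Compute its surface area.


Shape: rectangular prism
l = 9 units, w = 9.4 units, h = 4.3 units
Formula: SA = 2(lw + lh + wh)
lw = 84.6, lh = 38.7, wh = 40.42
lw + lh + wh = 163.72
SA = 2 * 163.72
SA = 327.44
327.44 units^2


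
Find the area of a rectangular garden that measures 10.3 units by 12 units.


Shape: rectangle
Length l = 10.3 units, Width w = 12 units
Formula: A = l * w
A = 10.3 * 12
A = 123.6
123.6 units^2


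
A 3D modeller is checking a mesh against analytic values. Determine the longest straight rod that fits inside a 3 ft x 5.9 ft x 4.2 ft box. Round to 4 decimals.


Shape: rectangular box (space diagonal)
l = 3 ft, w = 5.9 ft, h = 4.2 ft
Visualize: the diagonal of the base, then a right triangle with that diagonal and the height.
Formula: d = sqrt(l^2 + w^2 + h^2)
l^2 + w^2 + h^2 = 9 + 34.81 + 17.64 = 61.45
d = sqrt(61.45)
d = 7.839
7.839 ft


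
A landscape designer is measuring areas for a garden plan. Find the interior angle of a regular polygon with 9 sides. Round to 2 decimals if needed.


Shape: regular nonagon (9 sides)
Formula: interior angle = (n - 2) * 180 / n
(n - 2) = 7
(n - 2) * 180 = 1260
angle = 1260 / 9
angle = 140
140 degrees


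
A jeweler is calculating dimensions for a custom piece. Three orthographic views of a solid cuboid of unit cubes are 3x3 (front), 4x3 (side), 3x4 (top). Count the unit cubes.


Orthographic views of a solid rectangular block:
Front view 3 x 3 -> length = 3, height = 3
Side view 4 x 3 -> width = 4, height = 3 (consistent)
Top view 3 x 4 -> confirms length = 3, width = 4
The block is 3 x 4 x 3.
Total unit cubes = 3 * 4 * 3 = 36
36 unit cubes


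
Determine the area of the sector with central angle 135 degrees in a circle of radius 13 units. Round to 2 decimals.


Shape: circular sector
Radius r = 13 units, Angle = 135 degrees
Formula: A = (angle/360) * pi * r^2
r^2 = 169
Fraction of circle = 135/360
A = (135/360) * pi * 169
A = 63.375 * pi
A = 199.1
199.1 units^2


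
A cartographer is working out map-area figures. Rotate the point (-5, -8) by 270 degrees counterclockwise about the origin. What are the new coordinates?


Transformation: rotation about the origin
Original point: (-5, -8)
Rule for 270 deg counterclockwise: (x, y) -> (y, -x)
Apply: (-5, -8) -> (-8, 5)
(-8, 5)


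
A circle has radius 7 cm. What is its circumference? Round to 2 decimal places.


Shape: circle
Radius r = 7 cm
Formula: C = 2 * pi * r
C = 2 * pi * 7
C = 14 * pi
C = 43.98
43.98 cm


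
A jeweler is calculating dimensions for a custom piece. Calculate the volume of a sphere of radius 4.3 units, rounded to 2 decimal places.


Shape: sphere
Radius r = 4.3 units
Formula: V = (4/3) * pi * r^3
r^3 = 79.507
(4/3) * 79.507 = 106.009333
V = 106.009333 * pi
V = 333.04
333.04 units^3


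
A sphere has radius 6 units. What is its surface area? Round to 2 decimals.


Shape: sphere
Radius r = 6 units
Formula: SA = 4 * pi * r^2
r^2 = 36
SA = 4 * pi * 36
SA = 144 * pi
SA = 452.39
452.39 units^2


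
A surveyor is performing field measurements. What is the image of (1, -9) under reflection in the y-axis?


Transformation: reflection
Original point: (1, -9)
Rule for reflection over the y-axis: (x, y) -> (-x, y)
Apply: (1, -9) -> (-1, -9)
(-1, -9)


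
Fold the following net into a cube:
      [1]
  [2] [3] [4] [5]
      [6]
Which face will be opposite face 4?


Net: cross layout. Take square 3 as the base (bottom).
Fold the four squares in the horizontal row up around 3: 2 -> left, 4 -> right, 5 wraps to the top.
Fold 1 and 6 up from 3: 1 -> back, 6 -> front.
Opposite pairs are therefore: (1, 6), (2, 4), (3, 5).
Face 4 is opposite face 2.
face 2


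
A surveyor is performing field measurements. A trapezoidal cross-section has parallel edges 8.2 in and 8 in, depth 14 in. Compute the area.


Shape: trapezoid
Parallel sides a = 8.2 in, b = 8 in; Height h = 14 in
Formula: A = (a + b) * h / 2
a + b = 8.2 + 8 = 16.2
A = 16.2 * 14 / 2
A = 226.8 / 2
A = 113.4
113.4 in^2


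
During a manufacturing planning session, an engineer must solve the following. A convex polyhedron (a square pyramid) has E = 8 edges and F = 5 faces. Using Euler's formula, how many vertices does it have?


Polyhedron: square pyramid
Euler's formula for convex polyhedra: V - E + F = 2
Given: E = 8 edges and F = 5 faces
Solve for V:
V = 2 + E - F = 2 + 8 - 5 = 5
5 vertices


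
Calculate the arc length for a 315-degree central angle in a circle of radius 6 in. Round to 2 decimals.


Shape: circular arc
Radius r = 6 in, Angle = 315 degrees
Formula: L = (angle/360) * 2 * pi * r
2 * pi * r = 12 * pi
L = (315/360) * 12 * pi
L = 10.5 * pi
L = 32.99
32.99 in


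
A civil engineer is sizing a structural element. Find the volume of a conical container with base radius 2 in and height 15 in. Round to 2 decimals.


Shape: cone
Radius r = 2 in, Height h = 15 in
Formula: V = (1/3) * pi * r^2 * h
r^2 = 4
pi * r^2 * h = pi * 4 * 15 = 60 * pi
V = 60 * pi / 3
V = 62.83
62.83 in^3


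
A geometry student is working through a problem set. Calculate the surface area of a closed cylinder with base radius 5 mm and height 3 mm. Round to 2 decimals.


Shape: closed cylinder
Radius r = 5 mm, Height h = 3 mm
Formula: SA = 2*pi*r^2 + 2*pi*r*h = 2*pi*r*(r + h)
r + h = 8
2 * r * (r + h) = 2 * 5 * 8 = 80
SA = 80 * pi
SA = 251.33
251.33 mm^2


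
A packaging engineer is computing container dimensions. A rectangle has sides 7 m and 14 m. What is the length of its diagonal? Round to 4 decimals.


Shape: rectangle (diagonal via Pythagoras)
Sides: 7 m and 14 m
Formula: d = sqrt(l^2 + w^2)
l^2 = 49, w^2 = 196
l^2 + w^2 = 245
d = sqrt(245)
d = 15.6525
15.6525 m


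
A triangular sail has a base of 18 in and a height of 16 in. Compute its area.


Shape: triangle
Base b = 18 in, Height h = 16 in
Formula: A = (1/2) * b * h
A = 0.5 * 18 * 16
A = 0.5 * 288
A = 144
144 in^2


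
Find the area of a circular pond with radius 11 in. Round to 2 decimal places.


Shape: circle
Radius r = 11 in
Formula: A = pi * r^2
r^2 = 11^2 = 121
A = pi * 121
A = 380.13
380.13 in^2


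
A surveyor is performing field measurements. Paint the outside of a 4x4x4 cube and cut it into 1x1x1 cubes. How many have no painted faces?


Large cube: 4 x 4 x 4, cut into unit cubes.
n = 4, so n - 2 = 2
Unpainted cubes form the interior (n - 2)^3 block.
(n - 2)^3 = 2^3 = 8
8 unit cubes


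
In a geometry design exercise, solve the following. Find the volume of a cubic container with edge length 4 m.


Shape: cube
Side s = 4 m
Formula: V = s^3
V = 4 * 4 * 4
V = 16 * 4
V = 64
64 m^3


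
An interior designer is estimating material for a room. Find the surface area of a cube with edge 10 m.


Shape: cube
Side s = 10 m
A cube has 6 square faces.
Formula: SA = 6 * s^2
s^2 = 100
SA = 6 * 100
SA = 600
600 m^2


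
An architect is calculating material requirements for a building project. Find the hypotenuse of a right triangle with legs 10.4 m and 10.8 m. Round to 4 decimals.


Shape: right triangle
Legs a = 10.4 m, b = 10.8 m
Formula: c = sqrt(a^2 + b^2)
a^2 = 108.16, b^2 = 116.64
a^2 + b^2 = 224.8
c = sqrt(224.8)
c = 14.9933
14.9933 m


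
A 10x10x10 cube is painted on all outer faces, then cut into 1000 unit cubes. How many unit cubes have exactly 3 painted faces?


Large cube: 10 x 10 x 10, cut into unit cubes.
Cubes with 3 painted faces are at the corners. A cube always has 8 corners.
Count = 8
8 unit cubes


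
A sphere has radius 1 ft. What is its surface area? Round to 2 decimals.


Shape: sphere
Radius r = 1 ft
Formula: SA = 4 * pi * r^2
r^2 = 1
SA = 4 * pi * 1
SA = 4 * pi
SA = 12.57
12.57 ft^2


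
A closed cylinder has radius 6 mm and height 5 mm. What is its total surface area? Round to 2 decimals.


Shape: closed cylinder
Radius r = 6 mm, Height h = 5 mm
Formula: SA = 2*pi*r^2 + 2*pi*r*h = 2*pi*r*(r + h)
r + h = 11
2 * r * (r + h) = 2 * 6 * 11 = 132
SA = 132 * pi
SA = 414.69
414.69 mm^2


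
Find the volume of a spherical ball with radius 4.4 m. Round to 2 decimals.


Shape: sphere
Radius r = 4.4 m
Formula: V = (4/3) * pi * r^3
r^3 = 85.184
(4/3) * 85.184 = 113.578667
V = 113.578667 * pi
V = 356.82
356.82 m^3


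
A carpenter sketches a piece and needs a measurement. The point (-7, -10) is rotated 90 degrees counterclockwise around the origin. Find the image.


Transformation: rotation about the origin
Original point: (-7, -10)
Rule for 90 deg counterclockwise: (x, y) -> (-y, x)
Apply: (-7, -10) -> (10, -7)
(10, -7)


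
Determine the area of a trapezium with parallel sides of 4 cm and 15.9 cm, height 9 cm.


Shape: trapezoid
Parallel sides a = 4 cm, b = 15.9 cm; Height h = 9 cm
Formula: A = (a + b) * h / 2
a + b = 4 + 15.9 = 19.9
A = 19.9 * 9 / 2
A = 179.1 / 2
A = 89.55
89.55 cm^2


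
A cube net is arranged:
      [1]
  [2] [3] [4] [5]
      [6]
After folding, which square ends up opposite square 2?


Net: cross layout. Take square 3 as the base (bottom).
Fold the four squares in the horizontal row up around 3: 2 -> left, 4 -> right, 5 wraps to the top.
Fold 1 and 6 up from 3: 1 -> back, 6 -> front.
Opposite pairs are therefore: (1, 6), (2, 4), (3, 5).
Face 2 is opposite face 4.
face 4


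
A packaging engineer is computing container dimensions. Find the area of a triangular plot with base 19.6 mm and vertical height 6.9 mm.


Shape: triangle
Base b = 19.6 mm, Height h = 6.9 mm
Formula: A = (1/2) * b * h
A = 0.5 * 19.6 * 6.9
A = 0.5 * 135.24
A = 67.62
67.62 mm^2


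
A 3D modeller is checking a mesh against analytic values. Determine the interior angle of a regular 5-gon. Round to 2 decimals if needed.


Shape: regular pentagon (5 sides)
Formula: interior angle = (n - 2) * 180 / n
(n - 2) = 3
(n - 2) * 180 = 540
angle = 540 / 5
angle = 108
108 degrees


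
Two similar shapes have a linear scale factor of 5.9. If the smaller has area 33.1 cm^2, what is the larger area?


Linear scale factor k = 5.9
Original area = 33.1 cm^2
Rule: under a linear scaling by k, areas scale by k^2.
k^2 = 5.9^2 = 34.81
New area = 33.1 * 34.81
New area = 1152.211
1152.211 cm^2


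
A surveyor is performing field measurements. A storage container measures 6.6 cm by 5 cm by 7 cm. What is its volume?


Shape: rectangular prism
l = 6.6 cm, w = 5 cm, h = 7 cm
Formula: V = l * w * h
V = 6.6 * 5 * 7
V = 33 * 7
V = 231
231 cm^3


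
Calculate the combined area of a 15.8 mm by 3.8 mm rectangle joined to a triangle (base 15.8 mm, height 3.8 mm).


Composite shape: rectangle + triangle
Rectangle area = 15.8 * 3.8 = 60.04
Triangle area = 0.5 * 15.8 * 3.8 = 30.02
Total = 60.04 + 30.02
Total = 90.06
90.06 mm^2


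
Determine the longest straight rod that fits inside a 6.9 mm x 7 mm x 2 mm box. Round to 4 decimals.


Shape: rectangular box (space diagonal)
l = 6.9 mm, w = 7 mm, h = 2 mm
Visualize: the diagonal of the base, then a right triangle with that diagonal and the height.
Formula: d = sqrt(l^2 + w^2 + h^2)
l^2 + w^2 + h^2 = 47.61 + 49 + 4 = 100.61
d = sqrt(100.61)
d = 10.0305
10.0305 mm


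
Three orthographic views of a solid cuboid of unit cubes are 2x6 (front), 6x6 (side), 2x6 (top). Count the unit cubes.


Orthographic views of a solid rectangular block:
Front view 2 x 6 -> length = 2, height = 6
Side view 6 x 6 -> width = 6, height = 6 (consistent)
Top view 2 x 6 -> confirms length = 2, width = 6
The block is 2 x 6 x 6.
Total unit cubes = 2 * 6 * 6 = 72
72 unit cubes


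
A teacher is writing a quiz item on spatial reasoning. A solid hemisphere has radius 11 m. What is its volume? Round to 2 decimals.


Shape: hemisphere (half of a sphere)
Radius r = 11 m
Formula: V = (1/2) * (4/3) * pi * r^3 = (2/3) * pi * r^3
r^3 = 1331
(2/3) * 1331 = 887.333333
V = 887.333333 * pi
V = 2787.64
2787.64 m^3


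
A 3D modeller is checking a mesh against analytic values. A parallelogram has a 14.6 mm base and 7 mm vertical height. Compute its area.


Shape: parallelogram
Base b = 14.6 mm, Height h = 7 mm
Formula: A = b * h
A = 14.6 * 7
A = 102.2
102.2 mm^2


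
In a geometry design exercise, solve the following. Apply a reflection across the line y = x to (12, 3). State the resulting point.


Transformation: reflection
Original point: (12, 3)
Rule for reflection over y = x: (x, y) -> (y, x)
Apply: (12, 3) -> (3, 12)
(3, 12)


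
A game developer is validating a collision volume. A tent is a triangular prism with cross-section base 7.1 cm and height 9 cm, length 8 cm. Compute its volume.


Shape: triangular prism
Triangle base = 7.1 cm, triangle height = 9 cm, prism length L = 8 cm
Formula: V = (1/2 * b * h_tri) * L
Cross-section area = 0.5 * 7.1 * 9 = 31.95
V = 31.95 * 8
V = 255.6
255.6 cm^3


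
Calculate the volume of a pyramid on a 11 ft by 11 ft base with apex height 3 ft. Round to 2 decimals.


Shape: rectangular pyramid
Base: 11 ft x 11 ft, Height h = 3 ft
Formula: V = (1/3) * base_area * h
base_area = 11 * 11 = 121
base_area * h = 121 * 3 = 363
V = 363 / 3
V = 121
121 ft^3


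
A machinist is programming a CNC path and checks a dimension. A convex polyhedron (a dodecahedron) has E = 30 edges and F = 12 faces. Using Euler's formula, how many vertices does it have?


Polyhedron: dodecahedron
Euler's formula for convex polyhedra: V - E + F = 2
Given: E = 30 edges and F = 12 faces
Solve for V:
V = 2 + E - F = 2 + 30 - 12 = 20
20 vertices


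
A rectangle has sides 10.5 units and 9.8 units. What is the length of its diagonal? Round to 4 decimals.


Shape: rectangle (diagonal via Pythagoras)
Sides: 10.5 units and 9.8 units
Formula: d = sqrt(l^2 + w^2)
l^2 = 110.25, w^2 = 96.04
l^2 + w^2 = 206.29
d = sqrt(206.29)
d = 14.3628
14.3628 units


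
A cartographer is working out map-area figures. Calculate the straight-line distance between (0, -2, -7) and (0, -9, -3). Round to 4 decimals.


3D distance between two points
P1 = (0, -2, -7), P2 = (0, -9, -3)
Formula: d = sqrt((x2-x1)^2 + (y2-y1)^2 + (z2-z1)^2)
dx = 0 - 0 = 0
dy = -9 - -2 = -7
dz = -3 - -7 = 4
dx^2 + dy^2 + dz^2 = 0 + 49 + 16 = 65
d = sqrt(65)
d = 8.0623
8.0623 units


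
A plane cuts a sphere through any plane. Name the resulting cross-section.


Solid: sphere
Cutting plane: through any plane
Visualize the intersection of the plane with the solid's surface.
The boundary of the cut region is a circle.
circle


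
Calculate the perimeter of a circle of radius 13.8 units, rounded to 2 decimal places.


Shape: circle
Radius r = 13.8 units
Formula: C = 2 * pi * r
C = 2 * pi * 13.8
C = 27.6 * pi
C = 86.71
86.71 units


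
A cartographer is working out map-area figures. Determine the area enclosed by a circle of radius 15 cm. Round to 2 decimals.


Shape: circle
Radius r = 15 cm
Formula: A = pi * r^2
r^2 = 15^2 = 225
A = pi * 225
A = 706.86
706.86 cm^2


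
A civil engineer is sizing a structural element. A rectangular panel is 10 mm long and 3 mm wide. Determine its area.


Shape: rectangle
Length l = 10 mm, Width w = 3 mm
Formula: A = l * w
A = 10 * 3
A = 30
30 mm^2


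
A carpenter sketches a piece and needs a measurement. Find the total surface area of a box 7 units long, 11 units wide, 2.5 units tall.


Shape: rectangular prism
l = 7 units, w = 11 units, h = 2.5 units
Formula: SA = 2(lw + lh + wh)
lw = 77, lh = 17.5, wh = 27.5
lw + lh + wh = 122
SA = 2 * 122
SA = 244
244 units^2


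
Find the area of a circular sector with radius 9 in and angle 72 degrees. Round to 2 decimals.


Shape: circular sector
Radius r = 9 in, Angle = 72 degrees
Formula: A = (angle/360) * pi * r^2
r^2 = 81
Fraction of circle = 72/360
A = (72/360) * pi * 81
A = 16.2 * pi
A = 50.89
50.89 in^2


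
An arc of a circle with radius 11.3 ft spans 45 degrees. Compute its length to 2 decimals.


Shape: circular arc
Radius r = 11.3 ft, Angle = 45 degrees
Formula: L = (angle/360) * 2 * pi * r
2 * pi * r = 22.6 * pi
L = (45/360) * 22.6 * pi
L = 2.825 * pi
L = 8.87
8.87 ft


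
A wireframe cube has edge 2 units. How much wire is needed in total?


Shape: cube
Side s = 2 units
A cube has 12 edges, all equal.
Formula: total edge length = 12 * s
Total = 12 * 2
Total = 24
24 units


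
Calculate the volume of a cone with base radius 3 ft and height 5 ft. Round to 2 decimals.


Shape: cone
Radius r = 3 ft, Height h = 5 ft
Formula: V = (1/3) * pi * r^2 * h
r^2 = 9
pi * r^2 * h = pi * 9 * 5 = 45 * pi
V = 45 * pi / 3
V = 47.12
47.12 ft^3


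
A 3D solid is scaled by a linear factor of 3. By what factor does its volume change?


Linear scale factor k = 3
Rule: under a linear scaling by k, volumes scale by k^3.
k^3 = 3 * 3 * 3
k^3 = 9 * 3
k^3 = 27
Volume scales by a factor of 27.
27 (dimensionless)


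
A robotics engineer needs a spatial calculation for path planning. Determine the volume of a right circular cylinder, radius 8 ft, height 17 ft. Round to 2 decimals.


Shape: cylinder
Radius r = 8 ft, Height h = 17 ft
Formula: V = pi * r^2 * h
r^2 = 64
V = pi * 64 * 17
V = 1088 * pi
V = 3418.05
3418.05 ft^3


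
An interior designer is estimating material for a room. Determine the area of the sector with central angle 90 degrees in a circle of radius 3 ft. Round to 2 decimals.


Shape: circular sector
Radius r = 3 ft, Angle = 90 degrees
Formula: A = (angle/360) * pi * r^2
r^2 = 9
Fraction of circle = 90/360
A = (90/360) * pi * 9
A = 2.25 * pi
A = 7.07
7.07 ft^2


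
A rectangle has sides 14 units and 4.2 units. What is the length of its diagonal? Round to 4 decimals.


Shape: rectangle (diagonal via Pythagoras)
Sides: 14 units and 4.2 units
Formula: d = sqrt(l^2 + w^2)
l^2 = 196, w^2 = 17.64
l^2 + w^2 = 213.64
d = sqrt(213.64)
d = 14.6164
14.6164 units


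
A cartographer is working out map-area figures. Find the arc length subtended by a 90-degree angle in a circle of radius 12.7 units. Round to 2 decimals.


Shape: circular arc
Radius r = 12.7 units, Angle = 90 degrees
Formula: L = (angle/360) * 2 * pi * r
2 * pi * r = 25.4 * pi
L = (90/360) * 25.4 * pi
L = 6.35 * pi
L = 19.95
19.95 units


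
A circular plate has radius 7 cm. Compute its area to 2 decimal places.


Shape: circle
Radius r = 7 cm
Formula: A = pi * r^2
r^2 = 7^2 = 49
A = pi * 49
A = 153.94
153.94 cm^2


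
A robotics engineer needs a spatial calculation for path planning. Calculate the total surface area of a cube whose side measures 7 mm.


Shape: cube
Side s = 7 mm
A cube has 6 square faces.
Formula: SA = 6 * s^2
s^2 = 49
SA = 6 * 49
SA = 294
294 mm^2


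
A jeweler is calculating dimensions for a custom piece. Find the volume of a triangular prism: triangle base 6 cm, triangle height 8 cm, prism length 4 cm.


Shape: triangular prism
Triangle base = 6 cm, triangle height = 8 cm, prism length L = 4 cm
Formula: V = (1/2 * b * h_tri) * L
Cross-section area = 0.5 * 6 * 8 = 24
V = 24 * 4
V = 96
96 cm^3


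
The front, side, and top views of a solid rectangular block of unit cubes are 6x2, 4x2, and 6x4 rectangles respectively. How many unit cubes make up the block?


Orthographic views of a solid rectangular block:
Front view 6 x 2 -> length = 6, height = 2
Side view 4 x 2 -> width = 4, height = 2 (consistent)
Top view 6 x 4 -> confirms length = 6, width = 4
The block is 6 x 4 x 2.
Total unit cubes = 6 * 4 * 2 = 48
48 unit cubes


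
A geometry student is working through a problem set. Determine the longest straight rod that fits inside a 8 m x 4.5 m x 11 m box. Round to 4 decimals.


Shape: rectangular box (space diagonal)
l = 8 m, w = 4.5 m, h = 11 m
Visualize: the diagonal of the base, then a right triangle with that diagonal and the height.
Formula: d = sqrt(l^2 + w^2 + h^2)
l^2 + w^2 + h^2 = 64 + 20.25 + 121 = 205.25
d = sqrt(205.25)
d = 14.3265
14.3265 m


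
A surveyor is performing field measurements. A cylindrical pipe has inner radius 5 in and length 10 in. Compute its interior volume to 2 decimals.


Shape: cylinder
Radius r = 5 in, Height h = 10 in
Formula: V = pi * r^2 * h
r^2 = 25
V = pi * 25 * 10
V = 250 * pi
V = 785.4
785.4 in^3


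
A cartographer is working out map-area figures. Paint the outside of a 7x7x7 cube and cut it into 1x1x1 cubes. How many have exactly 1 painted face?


Large cube: 7 x 7 x 7, cut into unit cubes.
n = 7, so n - 2 = 5
Cubes with 1 painted face lie in the interior of each face.
A cube has 6 faces; each contributes (n - 2)^2 = 25 such cubes.
Count = 6 * 25 = 150
150 unit cubes


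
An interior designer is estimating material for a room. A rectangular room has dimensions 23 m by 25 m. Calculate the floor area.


Shape: rectangle
Length l = 23 m, Width w = 25 m
Formula: A = l * w
A = 23 * 25
A = 575
575 m^2


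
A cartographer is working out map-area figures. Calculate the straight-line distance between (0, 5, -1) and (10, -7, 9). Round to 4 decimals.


3D distance between two points
P1 = (0, 5, -1), P2 = (10, -7, 9)
Formula: d = sqrt((x2-x1)^2 + (y2-y1)^2 + (z2-z1)^2)
dx = 10 - 0 = 10
dy = -7 - 5 = -12
dz = 9 - -1 = 10
dx^2 + dy^2 + dz^2 = 100 + 144 + 100 = 344
d = sqrt(344)
d = 18.5472
18.5472 units


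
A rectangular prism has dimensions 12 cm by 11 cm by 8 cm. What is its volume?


Shape: rectangular prism
l = 12 cm, w = 11 cm, h = 8 cm
Formula: V = l * w * h
V = 12 * 11 * 8
V = 132 * 8
V = 1056
1056 cm^3


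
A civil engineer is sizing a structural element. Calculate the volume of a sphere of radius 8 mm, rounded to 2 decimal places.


Shape: sphere
Radius r = 8 mm
Formula: V = (4/3) * pi * r^3
r^3 = 512
(4/3) * 512 = 682.666667
V = 682.666667 * pi
V = 2144.66
2144.66 mm^3


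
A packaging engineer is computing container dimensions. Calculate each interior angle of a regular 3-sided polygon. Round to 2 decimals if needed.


Shape: regular triangle (3 sides)
Formula: interior angle = (n - 2) * 180 / n
(n - 2) = 1
(n - 2) * 180 = 180
angle = 180 / 3
angle = 60
60 degrees


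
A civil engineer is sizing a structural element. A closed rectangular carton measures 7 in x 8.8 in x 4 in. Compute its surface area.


Shape: rectangular prism
l = 7 in, w = 8.8 in, h = 4 in
Formula: SA = 2(lw + lh + wh)
lw = 61.6, lh = 28, wh = 35.2
lw + lh + wh = 124.8
SA = 2 * 124.8
SA = 249.6
249.6 in^2


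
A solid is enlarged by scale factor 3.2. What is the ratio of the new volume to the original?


Linear scale factor k = 3.2
Rule: under a linear scaling by k, volumes scale by k^3.
k^3 = 3.2 * 3.2 * 3.2
k^3 = 10.24 * 3.2
k^3 = 32.768
Volume scales by a factor of 32.768.
32.768 (dimensionless)


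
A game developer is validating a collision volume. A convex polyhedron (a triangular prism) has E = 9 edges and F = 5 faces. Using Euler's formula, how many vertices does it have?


Polyhedron: triangular prism
Euler's formula for convex polyhedra: V - E + F = 2
Given: E = 9 edges and F = 5 faces
Solve for V:
V = 2 + E - F = 2 + 9 - 5 = 6
6 vertices


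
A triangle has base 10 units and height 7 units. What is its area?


Shape: triangle
Base b = 10 units, Height h = 7 units
Formula: A = (1/2) * b * h
A = 0.5 * 10 * 7
A = 0.5 * 70
A = 35
35 units^2


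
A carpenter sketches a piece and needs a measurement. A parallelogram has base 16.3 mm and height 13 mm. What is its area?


Shape: parallelogram
Base b = 16.3 mm, Height h = 13 mm
Formula: A = b * h
A = 16.3 * 13
A = 211.9
211.9 mm^2


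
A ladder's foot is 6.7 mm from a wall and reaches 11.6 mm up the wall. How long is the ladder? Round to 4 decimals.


Shape: right triangle
Legs a = 6.7 mm, b = 11.6 mm
Formula: c = sqrt(a^2 + b^2)
a^2 = 44.89, b^2 = 134.56
a^2 + b^2 = 179.45
c = sqrt(179.45)
c = 13.3959
13.3959 mm
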